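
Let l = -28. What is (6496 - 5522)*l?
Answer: -27272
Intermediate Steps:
(6496 - 5522)*l = (6496 - 5522)*(-28) = 974*(-28) = -27272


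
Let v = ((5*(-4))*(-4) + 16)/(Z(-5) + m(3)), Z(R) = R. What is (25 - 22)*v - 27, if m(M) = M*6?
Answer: -63/13 ≈ -4.8462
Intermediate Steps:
m(M) = 6*M
v = 96/13 (v = ((5*(-4))*(-4) + 16)/(-5 + 6*3) = (-20*(-4) + 16)/(-5 + 18) = (80 + 16)/13 = 96*(1/13) = 96/13 ≈ 7.3846)
(25 - 22)*v - 27 = (25 - 22)*(96/13) - 27 = 3*(96/13) - 27 = 288/13 - 27 = -63/13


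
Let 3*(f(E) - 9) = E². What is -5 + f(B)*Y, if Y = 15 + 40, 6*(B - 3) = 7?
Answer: 87295/108 ≈ 808.29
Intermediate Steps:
B = 25/6 (B = 3 + (⅙)*7 = 3 + 7/6 = 25/6 ≈ 4.1667)
f(E) = 9 + E²/3
Y = 55
-5 + f(B)*Y = -5 + (9 + (25/6)²/3)*55 = -5 + (9 + (⅓)*(625/36))*55 = -5 + (9 + 625/108)*55 = -5 + (1597/108)*55 = -5 + 87835/108 = 87295/108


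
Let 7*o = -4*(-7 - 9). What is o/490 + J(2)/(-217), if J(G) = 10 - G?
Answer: -968/53165 ≈ -0.018207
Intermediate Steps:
o = 64/7 (o = (-4*(-7 - 9))/7 = (-4*(-16))/7 = (⅐)*64 = 64/7 ≈ 9.1429)
o/490 + J(2)/(-217) = (64/7)/490 + (10 - 1*2)/(-217) = (64/7)*(1/490) + (10 - 2)*(-1/217) = 32/1715 + 8*(-1/217) = 32/1715 - 8/217 = -968/53165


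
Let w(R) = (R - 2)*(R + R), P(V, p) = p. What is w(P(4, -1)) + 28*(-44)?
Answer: -1226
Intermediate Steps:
w(R) = 2*R*(-2 + R) (w(R) = (-2 + R)*(2*R) = 2*R*(-2 + R))
w(P(4, -1)) + 28*(-44) = 2*(-1)*(-2 - 1) + 28*(-44) = 2*(-1)*(-3) - 1232 = 6 - 1232 = -1226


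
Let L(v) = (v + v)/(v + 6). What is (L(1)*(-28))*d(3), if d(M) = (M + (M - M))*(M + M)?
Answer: -144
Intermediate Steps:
d(M) = 2*M² (d(M) = (M + 0)*(2*M) = M*(2*M) = 2*M²)
L(v) = 2*v/(6 + v) (L(v) = (2*v)/(6 + v) = 2*v/(6 + v))
(L(1)*(-28))*d(3) = ((2*1/(6 + 1))*(-28))*(2*3²) = ((2*1/7)*(-28))*(2*9) = ((2*1*(⅐))*(-28))*18 = ((2/7)*(-28))*18 = -8*18 = -144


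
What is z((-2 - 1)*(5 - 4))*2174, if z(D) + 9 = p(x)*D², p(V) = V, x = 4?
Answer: 58698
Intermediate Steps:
z(D) = -9 + 4*D²
z((-2 - 1)*(5 - 4))*2174 = (-9 + 4*((-2 - 1)*(5 - 4))²)*2174 = (-9 + 4*(-3*1)²)*2174 = (-9 + 4*(-3)²)*2174 = (-9 + 4*9)*2174 = (-9 + 36)*2174 = 27*2174 = 58698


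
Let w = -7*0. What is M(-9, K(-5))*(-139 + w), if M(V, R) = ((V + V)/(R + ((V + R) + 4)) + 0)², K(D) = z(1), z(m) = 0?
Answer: -45036/25 ≈ -1801.4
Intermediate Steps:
K(D) = 0
M(V, R) = 4*V²/(4 + V + 2*R)² (M(V, R) = ((2*V)/(R + ((R + V) + 4)) + 0)² = ((2*V)/(R + (4 + R + V)) + 0)² = ((2*V)/(4 + V + 2*R) + 0)² = (2*V/(4 + V + 2*R) + 0)² = (2*V/(4 + V + 2*R))² = 4*V²/(4 + V + 2*R)²)
w = 0
M(-9, K(-5))*(-139 + w) = (4*(-9)²/(4 - 9 + 2*0)²)*(-139 + 0) = (4*81/(4 - 9 + 0)²)*(-139) = (4*81/(-5)²)*(-139) = (4*81*(1/25))*(-139) = (324/25)*(-139) = -45036/25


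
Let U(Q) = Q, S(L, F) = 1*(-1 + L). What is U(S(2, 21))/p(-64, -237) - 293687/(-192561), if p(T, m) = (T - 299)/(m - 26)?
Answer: 17472436/7766627 ≈ 2.2497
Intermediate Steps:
S(L, F) = -1 + L
p(T, m) = (-299 + T)/(-26 + m)
U(S(2, 21))/p(-64, -237) - 293687/(-192561) = (-1 + 2)/(((-299 - 64)/(-26 - 237))) - 293687/(-192561) = 1/(-363/(-263)) - 293687*(-1/192561) = 1/(-1/263*(-363)) + 293687/192561 = 1/(363/263) + 293687/192561 = 1*(263/363) + 293687/192561 = 263/363 + 293687/192561 = 17472436/7766627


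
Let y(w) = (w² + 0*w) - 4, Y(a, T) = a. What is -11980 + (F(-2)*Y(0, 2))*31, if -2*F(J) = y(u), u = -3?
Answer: -11980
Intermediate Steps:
y(w) = -4 + w² (y(w) = (w² + 0) - 4 = w² - 4 = -4 + w²)
F(J) = -5/2 (F(J) = -(-4 + (-3)²)/2 = -(-4 + 9)/2 = -½*5 = -5/2)
-11980 + (F(-2)*Y(0, 2))*31 = -11980 - 5/2*0*31 = -11980 + 0*31 = -11980 + 0 = -11980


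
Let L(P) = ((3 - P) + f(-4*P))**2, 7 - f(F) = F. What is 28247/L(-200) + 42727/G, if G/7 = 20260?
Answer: 235990728/617094275 ≈ 0.38242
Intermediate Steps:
f(F) = 7 - F
G = 141820 (G = 7*20260 = 141820)
L(P) = (10 + 3*P)**2 (L(P) = ((3 - P) + (7 - (-4)*P))**2 = ((3 - P) + (7 + 4*P))**2 = (10 + 3*P)**2)
28247/L(-200) + 42727/G = 28247/((10 + 3*(-200))**2) + 42727/141820 = 28247/((10 - 600)**2) + 42727*(1/141820) = 28247/((-590)**2) + 42727/141820 = 28247/348100 + 42727/141820 = 235990728/617094275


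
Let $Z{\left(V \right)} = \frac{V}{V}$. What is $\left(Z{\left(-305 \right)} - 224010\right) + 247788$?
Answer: $23779$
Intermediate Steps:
$Z{\left(V \right)} = 1$
$\left(Z{\left(-305 \right)} - 224010\right) + 247788 = \left(1 - 224010\right) + 247788 = -224009 + 247788 = 23779$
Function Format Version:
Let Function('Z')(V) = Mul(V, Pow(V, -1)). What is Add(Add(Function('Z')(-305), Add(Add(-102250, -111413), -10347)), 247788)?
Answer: 23779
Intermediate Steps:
Function('Z')(V) = 1
Add(Add(Function('Z')(-305), Add(Add(-102250, -111413), -10347)), 247788) = Add(Add(1, Add(Add(-102250, -111413), -10347)), 247788) = Add(Add(1, Add(-213663, -10347)), 247788) = Add(Add(1, -224010), 247788) = Add(-224009, 247788) = 23779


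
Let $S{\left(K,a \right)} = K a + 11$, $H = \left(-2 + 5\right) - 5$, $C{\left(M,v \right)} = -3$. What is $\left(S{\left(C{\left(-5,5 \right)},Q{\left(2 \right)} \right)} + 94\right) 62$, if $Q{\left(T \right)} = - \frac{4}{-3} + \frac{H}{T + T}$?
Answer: $6355$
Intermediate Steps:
$H = -2$ ($H = 3 - 5 = -2$)
$Q{\left(T \right)} = \frac{4}{3} - \frac{1}{T}$ ($Q{\left(T \right)} = - \frac{4}{-3} - \frac{2}{T + T} = \left(-4\right) \left(- \frac{1}{3}\right) - \frac{2}{2 T} = \frac{4}{3} - 2 \frac{1}{2 T} = \frac{4}{3} - \frac{1}{T}$)
$S{\left(K,a \right)} = 11 + K a$
$\left(S{\left(C{\left(-5,5 \right)},Q{\left(2 \right)} \right)} + 94\right) 62 = \left(\left(11 - 3 \left(\frac{4}{3} - \frac{1}{2}\right)\right) + 94\right) 62 = \left(\left(11 - \frac{5}{2}\right) + 94\right) 62 = \left(\frac{17}{2} + 94\right) 62 = \frac{205}{2} \cdot 62 = 6355$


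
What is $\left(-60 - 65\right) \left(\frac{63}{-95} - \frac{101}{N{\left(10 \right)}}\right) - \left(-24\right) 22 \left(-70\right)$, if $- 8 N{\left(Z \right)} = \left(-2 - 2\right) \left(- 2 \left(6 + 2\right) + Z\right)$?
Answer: $- \frac{2341870}{57} \approx -41085.0$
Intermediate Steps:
$N{\left(Z \right)} = -8 + \frac{Z}{2}$ ($N{\left(Z \right)} = - \frac{\left(-2 - 2\right) \left(- 2 \left(6 + 2\right) + Z\right)}{8} = - \frac{\left(-4\right) \left(\left(-2\right) 8 + Z\right)}{8} = - \frac{\left(-4\right) \left(-16 + Z\right)}{8} = - \frac{64 - 4 Z}{8} = -8 + \frac{Z}{2}$)
$\left(-60 - 65\right) \left(\frac{63}{-95} - \frac{101}{N{\left(10 \right)}}\right) - \left(-24\right) 22 \left(-70\right) = \left(-60 - 65\right) \left(\frac{63}{-95} - \frac{101}{-8 + \frac{1}{2} \cdot 10}\right) - \left(-24\right) 22 \left(-70\right) = - 125 \left(63 \left(- \frac{1}{95}\right) - \frac{101}{-8 + 5}\right) - \left(-528\right) \left(-70\right) = - 125 \left(- \frac{63}{95} - \frac{101}{-3}\right) - 36960 = - 125 \left(- \frac{63}{95} - - \frac{101}{3}\right) - 36960 = - 125 \left(- \frac{63}{95} + \frac{101}{3}\right) - 36960 = \left(-125\right) \frac{9406}{285} - 36960 = - \frac{235150}{57} - 36960 = - \frac{2341870}{57}$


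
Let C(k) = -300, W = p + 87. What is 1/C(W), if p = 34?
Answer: -1/300 ≈ -0.0033333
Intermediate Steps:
W = 121 (W = 34 + 87 = 121)
1/C(W) = 1/(-300) = -1/300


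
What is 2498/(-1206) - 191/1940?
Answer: -2538233/1169820 ≈ -2.1698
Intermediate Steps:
2498/(-1206) - 191/1940 = 2498*(-1/1206) - 191*1/1940 = -1249/603 - 191/1940 = -2538233/1169820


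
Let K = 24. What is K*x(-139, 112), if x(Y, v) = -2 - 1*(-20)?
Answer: 432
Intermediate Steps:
x(Y, v) = 18 (x(Y, v) = -2 + 20 = 18)
K*x(-139, 112) = 24*18 = 432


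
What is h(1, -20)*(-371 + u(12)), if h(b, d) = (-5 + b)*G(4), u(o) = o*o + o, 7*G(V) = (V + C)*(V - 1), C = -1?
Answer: 7740/7 ≈ 1105.7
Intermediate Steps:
G(V) = (-1 + V)²/7 (G(V) = ((V - 1)*(V - 1))/7 = ((-1 + V)*(-1 + V))/7 = (-1 + V)²/7)
u(o) = o + o² (u(o) = o² + o = o + o²)
h(b, d) = -45/7 + 9*b/7 (h(b, d) = (-5 + b)*(⅐ - 2/7*4 + (⅐)*4²) = (-5 + b)*(⅐ - 8/7 + (⅐)*16) = (-5 + b)*(⅐ - 8/7 + 16/7) = (-5 + b)*(9/7) = -45/7 + 9*b/7)
h(1, -20)*(-371 + u(12)) = (-45/7 + (9/7)*1)*(-371 + 12*(1 + 12)) = (-45/7 + 9/7)*(-371 + 12*13) = -36*(-371 + 156)/7 = -36/7*(-215) = 7740/7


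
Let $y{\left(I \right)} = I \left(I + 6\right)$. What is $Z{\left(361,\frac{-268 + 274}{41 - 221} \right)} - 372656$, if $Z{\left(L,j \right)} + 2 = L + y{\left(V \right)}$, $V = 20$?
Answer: $-371777$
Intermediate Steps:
$y{\left(I \right)} = I \left(6 + I\right)$
$Z{\left(L,j \right)} = 518 + L$ ($Z{\left(L,j \right)} = -2 + \left(L + 20 \left(6 + 20\right)\right) = -2 + \left(L + 20 \cdot 26\right) = -2 + \left(L + 520\right) = -2 + \left(520 + L\right) = 518 + L$)
$Z{\left(361,\frac{-268 + 274}{41 - 221} \right)} - 372656 = \left(518 + 361\right) - 372656 = 879 - 372656 = -371777$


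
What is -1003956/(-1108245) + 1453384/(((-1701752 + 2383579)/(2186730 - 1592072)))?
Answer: 319273208706146084/251877121205 ≈ 1.2676e+6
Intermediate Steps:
-1003956/(-1108245) + 1453384/(((-1701752 + 2383579)/(2186730 - 1592072))) = -1003956*(-1/1108245) + 1453384/((681827/594658)) = 334652/369415 + 1453384/((681827*(1/594658))) = 334652/369415 + 1453384/(681827/594658) = 334652/369415 + 1453384*(594658/681827) = 334652/369415 + 864266422672/681827 = 319273208706146084/251877121205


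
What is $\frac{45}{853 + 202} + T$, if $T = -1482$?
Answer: $- \frac{312693}{211} \approx -1482.0$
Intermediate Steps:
$\frac{45}{853 + 202} + T = \frac{45}{853 + 202} - 1482 = \frac{45}{1055} - 1482 = 45 \cdot \frac{1}{1055} - 1482 = \frac{9}{211} - 1482 = - \frac{312693}{211}$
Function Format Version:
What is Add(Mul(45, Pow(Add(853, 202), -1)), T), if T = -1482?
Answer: Rational(-312693, 211) ≈ -1482.0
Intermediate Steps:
Add(Mul(45, Pow(Add(853, 202), -1)), T) = Add(Mul(45, Pow(Add(853, 202), -1)), -1482) = Add(Mul(45, Pow(1055, -1)), -1482) = Add(Mul(45, Rational(1, 1055)), -1482) = Add(Rational(9, 211), -1482) = Rational(-312693, 211)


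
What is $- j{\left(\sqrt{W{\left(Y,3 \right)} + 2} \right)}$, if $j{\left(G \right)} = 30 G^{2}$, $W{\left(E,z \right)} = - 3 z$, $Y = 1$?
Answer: $210$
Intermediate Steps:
$- j{\left(\sqrt{W{\left(Y,3 \right)} + 2} \right)} = - 30 \left(\sqrt{\left(-3\right) 3 + 2}\right)^{2} = - 30 \left(\sqrt{-9 + 2}\right)^{2} = - 30 \left(\sqrt{-7}\right)^{2} = - 30 \left(i \sqrt{7}\right)^{2} = - 30 \left(-7\right) = \left(-1\right) \left(-210\right) = 210$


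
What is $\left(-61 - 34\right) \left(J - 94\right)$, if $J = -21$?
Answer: $10925$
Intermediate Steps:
$\left(-61 - 34\right) \left(J - 94\right) = \left(-61 - 34\right) \left(-21 - 94\right) = \left(-61 - 34\right) \left(-115\right) = \left(-95\right) \left(-115\right) = 10925$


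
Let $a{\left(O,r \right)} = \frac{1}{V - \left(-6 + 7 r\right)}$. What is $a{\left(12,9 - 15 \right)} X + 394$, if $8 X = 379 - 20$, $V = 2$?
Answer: $\frac{157959}{400} \approx 394.9$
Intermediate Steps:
$a{\left(O,r \right)} = \frac{1}{8 - 7 r}$ ($a{\left(O,r \right)} = \frac{1}{2 - \left(-6 + 7 r\right)} = \frac{1}{8 - 7 r}$)
$X = \frac{359}{8}$ ($X = \frac{379 - 20}{8} = \frac{1}{8} \cdot 359 = \frac{359}{8} \approx 44.875$)
$a{\left(12,9 - 15 \right)} X + 394 = \frac{1}{8 - 7 \left(9 - 15\right)} \frac{359}{8} + 394 = \frac{1}{8 - -42} \cdot \frac{359}{8} + 394 = \frac{1}{8 + 42} \cdot \frac{359}{8} + 394 = \frac{1}{50} \cdot \frac{359}{8} + 394 = \frac{359}{400} + 394 = \frac{157959}{400}$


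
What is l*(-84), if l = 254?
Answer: -21336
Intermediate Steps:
l*(-84) = 254*(-84) = -21336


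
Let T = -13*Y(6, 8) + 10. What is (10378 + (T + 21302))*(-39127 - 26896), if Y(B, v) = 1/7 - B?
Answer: -14681072349/7 ≈ -2.0973e+9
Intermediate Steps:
Y(B, v) = 1/7 - B
T = 603/7 (T = -13*(1/7 - 1*6) + 10 = -13*(1/7 - 6) + 10 = -13*(-41/7) + 10 = 533/7 + 10 = 603/7 ≈ 86.143)
(10378 + (T + 21302))*(-39127 - 26896) = (10378 + (603/7 + 21302))*(-39127 - 26896) = (10378 + 149717/7)*(-66023) = (222363/7)*(-66023) = -14681072349/7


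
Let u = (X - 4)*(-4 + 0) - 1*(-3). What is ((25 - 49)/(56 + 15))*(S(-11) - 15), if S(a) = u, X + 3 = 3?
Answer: -96/71 ≈ -1.3521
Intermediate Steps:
X = 0 (X = -3 + 3 = 0)
u = 19 (u = (0 - 4)*(-4 + 0) - 1*(-3) = -4*(-4) + 3 = 16 + 3 = 19)
S(a) = 19
((25 - 49)/(56 + 15))*(S(-11) - 15) = ((25 - 49)/(56 + 15))*(19 - 15) = -24/71*4 = -96/71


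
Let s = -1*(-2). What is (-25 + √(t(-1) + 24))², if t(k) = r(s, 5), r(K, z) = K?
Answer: (25 - √26)² ≈ 396.05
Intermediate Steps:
s = 2
t(k) = 2
(-25 + √(t(-1) + 24))² = (-25 + √(2 + 24))² = (-25 + √26)²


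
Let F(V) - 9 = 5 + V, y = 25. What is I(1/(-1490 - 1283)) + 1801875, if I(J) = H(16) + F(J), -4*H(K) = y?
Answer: 19986483459/11092 ≈ 1.8019e+6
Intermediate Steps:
H(K) = -25/4 (H(K) = -1/4*25 = -25/4)
F(V) = 14 + V (F(V) = 9 + (5 + V) = 14 + V)
I(J) = 31/4 + J (I(J) = -25/4 + (14 + J) = 31/4 + J)
I(1/(-1490 - 1283)) + 1801875 = (31/4 + 1/(-1490 - 1283)) + 1801875 = (31/4 + 1/(-2773)) + 1801875 = (31/4 - 1/2773) + 1801875 = 85959/11092 + 1801875 = 19986483459/11092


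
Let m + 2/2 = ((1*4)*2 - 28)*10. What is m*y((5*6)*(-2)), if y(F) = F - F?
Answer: 0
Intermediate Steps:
m = -201 (m = -1 + ((1*4)*2 - 28)*10 = -1 + (4*2 - 28)*10 = -1 + (8 - 28)*10 = -1 - 20*10 = -1 - 200 = -201)
y(F) = 0
m*y((5*6)*(-2)) = -201*0 = 0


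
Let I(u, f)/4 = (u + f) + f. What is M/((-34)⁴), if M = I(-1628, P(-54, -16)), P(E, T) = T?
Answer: -415/83521 ≈ -0.0049688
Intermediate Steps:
I(u, f) = 4*u + 8*f (I(u, f) = 4*((u + f) + f) = 4*((f + u) + f) = 4*(u + 2*f) = 4*u + 8*f)
M = -6640 (M = 4*(-1628) + 8*(-16) = -6512 - 128 = -6640)
M/((-34)⁴) = -6640/((-34)⁴) = -6640/1336336 = -6640*1/1336336 = -415/83521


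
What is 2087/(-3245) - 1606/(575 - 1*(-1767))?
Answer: -5049612/3799895 ≈ -1.3289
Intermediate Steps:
2087/(-3245) - 1606/(575 - 1*(-1767)) = 2087*(-1/3245) - 1606/(575 + 1767) = -2087/3245 - 1606/2342 = -2087/3245 - 1606*1/2342 = -2087/3245 - 803/1171 = -5049612/3799895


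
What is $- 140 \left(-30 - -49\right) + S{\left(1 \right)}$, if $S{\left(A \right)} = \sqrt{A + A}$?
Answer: $-2660 + \sqrt{2} \approx -2658.6$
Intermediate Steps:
$S{\left(A \right)} = \sqrt{2} \sqrt{A}$ ($S{\left(A \right)} = \sqrt{2 A} = \sqrt{2} \sqrt{A}$)
$- 140 \left(-30 - -49\right) + S{\left(1 \right)} = - 140 \left(-30 - -49\right) + \sqrt{2} \sqrt{1} = - 140 \left(-30 + 49\right) + \sqrt{2} \cdot 1 = \left(-140\right) 19 + \sqrt{2} = -2660 + \sqrt{2}$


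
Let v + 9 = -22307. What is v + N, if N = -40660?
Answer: -62976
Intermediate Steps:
v = -22316 (v = -9 - 22307 = -22316)
v + N = -22316 - 40660 = -62976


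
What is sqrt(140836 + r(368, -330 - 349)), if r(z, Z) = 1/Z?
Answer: sqrt(64931169597)/679 ≈ 375.28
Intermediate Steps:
sqrt(140836 + r(368, -330 - 349)) = sqrt(140836 + 1/(-330 - 349)) = sqrt(140836 + 1/(-679)) = sqrt(140836 - 1/679) = sqrt(95627643/679) = sqrt(64931169597)/679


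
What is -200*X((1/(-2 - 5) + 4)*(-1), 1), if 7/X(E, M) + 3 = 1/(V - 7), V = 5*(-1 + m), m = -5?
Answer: 925/2 ≈ 462.50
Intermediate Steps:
V = -30 (V = 5*(-1 - 5) = 5*(-6) = -30)
X(E, M) = -37/16 (X(E, M) = 7/(-3 + 1/(-30 - 7)) = 7/(-3 + 1/(-37)) = 7/(-3 - 1/37) = 7/(-112/37) = 7*(-37/112) = -37/16)
-200*X((1/(-2 - 5) + 4)*(-1), 1) = -200*(-37/16) = 925/2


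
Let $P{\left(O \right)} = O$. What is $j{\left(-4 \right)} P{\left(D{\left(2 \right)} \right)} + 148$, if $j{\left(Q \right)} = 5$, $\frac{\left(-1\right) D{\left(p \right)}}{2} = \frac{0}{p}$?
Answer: $148$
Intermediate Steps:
$D{\left(p \right)} = 0$ ($D{\left(p \right)} = - 2 \frac{0}{p} = \left(-2\right) 0 = 0$)
$j{\left(-4 \right)} P{\left(D{\left(2 \right)} \right)} + 148 = 5 \cdot 0 + 148 = 0 + 148 = 148$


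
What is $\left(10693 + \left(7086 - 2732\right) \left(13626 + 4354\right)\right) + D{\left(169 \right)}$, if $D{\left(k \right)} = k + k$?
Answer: $78295951$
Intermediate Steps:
$D{\left(k \right)} = 2 k$
$\left(10693 + \left(7086 - 2732\right) \left(13626 + 4354\right)\right) + D{\left(169 \right)} = \left(10693 + \left(7086 - 2732\right) \left(13626 + 4354\right)\right) + 2 \cdot 169 = \left(10693 + 4354 \cdot 17980\right) + 338 = \left(10693 + 78284920\right) + 338 = 78295613 + 338 = 78295951$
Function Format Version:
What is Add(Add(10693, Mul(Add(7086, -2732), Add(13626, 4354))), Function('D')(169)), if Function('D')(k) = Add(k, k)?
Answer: 78295951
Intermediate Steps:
Function('D')(k) = Mul(2, k)
Add(Add(10693, Mul(Add(7086, -2732), Add(13626, 4354))), Function('D')(169)) = Add(Add(10693, Mul(Add(7086, -2732), Add(13626, 4354))), Mul(2, 169)) = Add(Add(10693, Mul(4354, 17980)), 338) = Add(Add(10693, 78284920), 338) = Add(78295613, 338) = 78295951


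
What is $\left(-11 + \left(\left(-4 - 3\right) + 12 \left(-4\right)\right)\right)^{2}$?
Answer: $4356$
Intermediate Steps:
$\left(-11 + \left(\left(-4 - 3\right) + 12 \left(-4\right)\right)\right)^{2} = \left(-11 - 55\right)^{2} = \left(-66\right)^{2} = 4356$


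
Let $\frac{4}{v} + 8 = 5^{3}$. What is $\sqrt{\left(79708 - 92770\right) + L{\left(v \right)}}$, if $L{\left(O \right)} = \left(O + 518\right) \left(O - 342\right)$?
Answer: $\frac{i \sqrt{2603811818}}{117} \approx 436.13 i$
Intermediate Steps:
$v = \frac{4}{117}$ ($v = \frac{4}{-8 + 5^{3}} = \frac{4}{-8 + 125} = \frac{4}{117} \approx 0.034188$)
$L{\left(O \right)} = \left(-342 + O\right) \left(518 + O\right)$ ($L{\left(O \right)} = \left(518 + O\right) \left(-342 + O\right) = \left(-342 + O\right) \left(518 + O\right)$)
$\sqrt{\left(79708 - 92770\right) + L{\left(v \right)}} = \sqrt{\left(79708 - 92770\right) + \left(-177156 + \left(\frac{4}{117}\right)^{2} + 176 \cdot \frac{4}{117}\right)} = \sqrt{-13062 + \left(-177156 + \frac{16}{13689} + \frac{704}{117}\right)} = \sqrt{-13062 - \frac{2425006100}{13689}} = \sqrt{- \frac{2603811818}{13689}} = \frac{i \sqrt{2603811818}}{117}$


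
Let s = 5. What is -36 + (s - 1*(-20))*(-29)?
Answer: -761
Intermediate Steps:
-36 + (s - 1*(-20))*(-29) = -36 + (5 - 1*(-20))*(-29) = -36 + (5 + 20)*(-29) = -36 + 25*(-29) = -36 - 725 = -761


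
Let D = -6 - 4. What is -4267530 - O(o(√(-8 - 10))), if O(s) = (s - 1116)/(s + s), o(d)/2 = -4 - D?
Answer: -4267484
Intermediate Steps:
D = -10
o(d) = 12 (o(d) = 2*(-4 - 1*(-10)) = 2*(-4 + 10) = 2*6 = 12)
O(s) = (-1116 + s)/(2*s) (O(s) = (-1116 + s)/((2*s)) = (-1116 + s)*(1/(2*s)) = (-1116 + s)/(2*s))
-4267530 - O(o(√(-8 - 10))) = -4267530 - (-1116 + 12)/(2*12) = -4267530 - (-1104)/(2*12) = -4267530 - 1*(-46) = -4267530 + 46 = -4267484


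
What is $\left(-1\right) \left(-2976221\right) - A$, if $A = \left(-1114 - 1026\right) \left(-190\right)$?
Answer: $2569621$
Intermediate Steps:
$A = 406600$ ($A = \left(-2140\right) \left(-190\right) = 406600$)
$\left(-1\right) \left(-2976221\right) - A = \left(-1\right) \left(-2976221\right) - 406600 = 2976221 - 406600 = 2569621$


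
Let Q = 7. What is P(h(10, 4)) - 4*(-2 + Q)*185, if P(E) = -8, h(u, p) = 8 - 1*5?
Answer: -3708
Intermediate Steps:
h(u, p) = 3 (h(u, p) = 8 - 5 = 3)
P(h(10, 4)) - 4*(-2 + Q)*185 = -8 - 4*(-2 + 7)*185 = -8 - 4*5*185 = -8 - 20*185 = -8 - 1*3700 = -8 - 3700 = -3708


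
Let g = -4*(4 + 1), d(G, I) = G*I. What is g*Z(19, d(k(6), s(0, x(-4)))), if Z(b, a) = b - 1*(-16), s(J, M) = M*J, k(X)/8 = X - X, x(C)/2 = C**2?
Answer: -700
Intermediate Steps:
x(C) = 2*C**2
k(X) = 0 (k(X) = 8*(X - X) = 8*0 = 0)
s(J, M) = J*M
Z(b, a) = 16 + b (Z(b, a) = b + 16 = 16 + b)
g = -20 (g = -4*5 = -20)
g*Z(19, d(k(6), s(0, x(-4)))) = -20*(16 + 19) = -20*35 = -700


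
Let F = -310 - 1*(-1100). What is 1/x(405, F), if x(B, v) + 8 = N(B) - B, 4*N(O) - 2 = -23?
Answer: -4/1673 ≈ -0.0023909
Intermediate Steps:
F = 790 (F = -310 + 1100 = 790)
N(O) = -21/4 (N(O) = 1/2 + (1/4)*(-23) = 1/2 - 23/4 = -21/4)
x(B, v) = -53/4 - B (x(B, v) = -8 + (-21/4 - B) = -53/4 - B)
1/x(405, F) = 1/(-53/4 - 1*405) = 1/(-53/4 - 405) = 1/(-1673/4) = -4/1673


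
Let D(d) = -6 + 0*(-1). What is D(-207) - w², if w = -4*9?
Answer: -1302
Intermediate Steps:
w = -36
D(d) = -6 (D(d) = -6 + 0 = -6)
D(-207) - w² = -6 - 1*(-36)² = -6 - 1*1296 = -6 - 1296 = -1302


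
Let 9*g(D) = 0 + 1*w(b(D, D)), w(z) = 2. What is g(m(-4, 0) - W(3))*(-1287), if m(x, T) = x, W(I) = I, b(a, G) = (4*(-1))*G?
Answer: -286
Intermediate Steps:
b(a, G) = -4*G
g(D) = 2/9 (g(D) = (0 + 1*2)/9 = (0 + 2)/9 = (⅑)*2 = 2/9)
g(m(-4, 0) - W(3))*(-1287) = (2/9)*(-1287) = -286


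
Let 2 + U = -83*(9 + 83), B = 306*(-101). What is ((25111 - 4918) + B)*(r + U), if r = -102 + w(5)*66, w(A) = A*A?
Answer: 65242170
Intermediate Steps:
w(A) = A²
B = -30906
U = -7638 (U = -2 - 83*(9 + 83) = -2 - 83*92 = -2 - 7636 = -7638)
r = 1548 (r = -102 + 5²*66 = -102 + 25*66 = -102 + 1650 = 1548)
((25111 - 4918) + B)*(r + U) = ((25111 - 4918) - 30906)*(1548 - 7638) = (20193 - 30906)*(-6090) = -10713*(-6090) = 65242170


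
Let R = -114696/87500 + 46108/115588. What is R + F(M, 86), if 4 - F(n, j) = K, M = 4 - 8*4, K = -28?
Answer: 19651460547/632121875 ≈ 31.088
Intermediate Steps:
M = -28 (M = 4 - 32 = -28)
R = -576439453/632121875 (R = -114696*1/87500 + 46108*(1/115588) = -28674/21875 + 11527/28897 = -576439453/632121875 ≈ -0.91191)
F(n, j) = 32 (F(n, j) = 4 - 1*(-28) = 4 + 28 = 32)
R + F(M, 86) = -576439453/632121875 + 32 = 19651460547/632121875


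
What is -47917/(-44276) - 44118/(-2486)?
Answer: 1036245115/55035068 ≈ 18.829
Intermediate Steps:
-47917/(-44276) - 44118/(-2486) = -47917*(-1/44276) - 44118*(-1/2486) = 47917/44276 + 22059/1243 = 1036245115/55035068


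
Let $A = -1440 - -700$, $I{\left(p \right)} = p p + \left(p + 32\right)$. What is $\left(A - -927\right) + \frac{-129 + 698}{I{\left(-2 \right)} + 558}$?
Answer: $\frac{111273}{592} \approx 187.96$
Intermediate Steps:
$I{\left(p \right)} = 32 + p + p^{2}$ ($I{\left(p \right)} = p^{2} + \left(32 + p\right) = 32 + p + p^{2}$)
$A = -740$ ($A = -1440 + 700 = -740$)
$\left(A - -927\right) + \frac{-129 + 698}{I{\left(-2 \right)} + 558} = \left(-740 - -927\right) + \frac{-129 + 698}{\left(32 - 2 + \left(-2\right)^{2}\right) + 558} = \left(-740 + 927\right) + \frac{569}{\left(32 - 2 + 4\right) + 558} = 187 + \frac{569}{34 + 558} = 187 + \frac{569}{592} = \frac{111273}{592}$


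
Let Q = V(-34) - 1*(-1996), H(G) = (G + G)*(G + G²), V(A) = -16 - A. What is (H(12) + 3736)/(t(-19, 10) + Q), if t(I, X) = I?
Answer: 1496/399 ≈ 3.7494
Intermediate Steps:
H(G) = 2*G*(G + G²) (H(G) = (2*G)*(G + G²) = 2*G*(G + G²))
Q = 2014 (Q = (-16 - 1*(-34)) - 1*(-1996) = (-16 + 34) + 1996 = 18 + 1996 = 2014)
(H(12) + 3736)/(t(-19, 10) + Q) = (2*12²*(1 + 12) + 3736)/(-19 + 2014) = (2*144*13 + 3736)/1995 = (3744 + 3736)*(1/1995) = 7480*(1/1995) = 1496/399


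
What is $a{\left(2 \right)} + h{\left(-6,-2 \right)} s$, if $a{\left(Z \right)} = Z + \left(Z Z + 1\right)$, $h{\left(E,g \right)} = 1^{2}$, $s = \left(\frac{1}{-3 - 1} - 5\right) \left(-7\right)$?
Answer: $\frac{175}{4} \approx 43.75$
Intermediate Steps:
$s = \frac{147}{4}$ ($s = \left(\frac{1}{-4} - 5\right) \left(-7\right) = \left(- \frac{1}{4} - 5\right) \left(-7\right) = \left(- \frac{21}{4}\right) \left(-7\right) = \frac{147}{4} \approx 36.75$)
$h{\left(E,g \right)} = 1$
$a{\left(Z \right)} = 1 + Z + Z^{2}$ ($a{\left(Z \right)} = Z + \left(Z^{2} + 1\right) = Z + \left(1 + Z^{2}\right) = 1 + Z + Z^{2}$)
$a{\left(2 \right)} + h{\left(-6,-2 \right)} s = \left(1 + 2 + 2^{2}\right) + 1 \cdot \frac{147}{4} = \left(1 + 2 + 4\right) + \frac{147}{4} = 7 + \frac{147}{4} = \frac{175}{4}$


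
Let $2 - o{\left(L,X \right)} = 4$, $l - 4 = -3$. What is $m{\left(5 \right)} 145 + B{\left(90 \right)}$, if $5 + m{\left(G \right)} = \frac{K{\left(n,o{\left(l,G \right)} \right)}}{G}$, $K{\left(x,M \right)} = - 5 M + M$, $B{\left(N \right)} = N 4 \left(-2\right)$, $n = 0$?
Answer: $-1213$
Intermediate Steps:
$B{\left(N \right)} = - 8 N$ ($B{\left(N \right)} = 4 N \left(-2\right) = - 8 N$)
$l = 1$ ($l = 4 - 3 = 1$)
$o{\left(L,X \right)} = -2$ ($o{\left(L,X \right)} = 2 - 4 = -2$)
$K{\left(x,M \right)} = - 4 M$
$m{\left(G \right)} = -5 + \frac{8}{G}$ ($m{\left(G \right)} = -5 + \frac{\left(-4\right) \left(-2\right)}{G} = -5 + \frac{8}{G}$)
$m{\left(5 \right)} 145 + B{\left(90 \right)} = \left(-5 + \frac{8}{5}\right) 145 - 720 = \left(- \frac{17}{5}\right) 145 - 720 = -493 - 720 = -1213$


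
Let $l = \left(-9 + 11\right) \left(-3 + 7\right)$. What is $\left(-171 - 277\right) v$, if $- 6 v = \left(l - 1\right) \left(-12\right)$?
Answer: $-6272$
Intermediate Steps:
$l = 8$ ($l = 2 \cdot 4 = 8$)
$v = 14$ ($v = - \frac{\left(8 - 1\right) \left(-12\right)}{6} = - \frac{7 \left(-12\right)}{6} = \left(- \frac{1}{6}\right) \left(-84\right) = 14$)
$\left(-171 - 277\right) v = \left(-171 - 277\right) 14 = \left(-448\right) 14 = -6272$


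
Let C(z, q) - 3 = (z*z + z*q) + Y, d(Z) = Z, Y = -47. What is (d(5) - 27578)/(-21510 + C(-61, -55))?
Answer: 9191/4826 ≈ 1.9045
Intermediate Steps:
C(z, q) = -44 + z**2 + q*z (C(z, q) = 3 + ((z*z + z*q) - 47) = 3 + ((z**2 + q*z) - 47) = 3 + (-47 + z**2 + q*z) = -44 + z**2 + q*z)
(d(5) - 27578)/(-21510 + C(-61, -55)) = (5 - 27578)/(-21510 + (-44 + (-61)**2 - 55*(-61))) = -27573/(-21510 + (-44 + 3721 + 3355)) = -27573/(-21510 + 7032) = -27573/(-14478) = -27573*(-1/14478) = 9191/4826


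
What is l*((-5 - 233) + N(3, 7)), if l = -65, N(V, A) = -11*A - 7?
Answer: 20930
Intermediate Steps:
N(V, A) = -7 - 11*A
l*((-5 - 233) + N(3, 7)) = -65*((-5 - 233) + (-7 - 11*7)) = -65*(-238 + (-7 - 77)) = -65*(-238 - 84) = -65*(-322) = 20930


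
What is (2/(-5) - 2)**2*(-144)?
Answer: -20736/25 ≈ -829.44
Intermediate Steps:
(2/(-5) - 2)**2*(-144) = (2*(-1/5) - 2)**2*(-144) = (-2/5 - 2)**2*(-144) = (-12/5)**2*(-144) = (144/25)*(-144) = -20736/25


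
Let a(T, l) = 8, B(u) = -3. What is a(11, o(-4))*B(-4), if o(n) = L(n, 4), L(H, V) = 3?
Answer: -24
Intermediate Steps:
o(n) = 3
a(11, o(-4))*B(-4) = 8*(-3) = -24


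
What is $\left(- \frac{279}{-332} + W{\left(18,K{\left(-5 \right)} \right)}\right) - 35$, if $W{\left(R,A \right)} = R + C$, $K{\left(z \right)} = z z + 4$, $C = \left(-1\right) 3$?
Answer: $- \frac{6361}{332} \approx -19.16$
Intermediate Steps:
$C = -3$
$K{\left(z \right)} = 4 + z^{2}$ ($K{\left(z \right)} = z^{2} + 4 = 4 + z^{2}$)
$W{\left(R,A \right)} = -3 + R$ ($W{\left(R,A \right)} = R - 3 = -3 + R$)
$\left(- \frac{279}{-332} + W{\left(18,K{\left(-5 \right)} \right)}\right) - 35 = \left(- \frac{279}{-332} + \left(-3 + 18\right)\right) - 35 = \left(- \frac{279 \left(-1\right)}{332} + 15\right) - 35 = \left(\left(-1\right) \left(- \frac{279}{332}\right) + 15\right) - 35 = \left(\frac{279}{332} + 15\right) - 35 = \frac{5259}{332} - 35 = - \frac{6361}{332}$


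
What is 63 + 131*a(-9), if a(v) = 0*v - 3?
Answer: -330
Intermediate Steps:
a(v) = -3 (a(v) = 0 - 3 = -3)
63 + 131*a(-9) = 63 + 131*(-3) = 63 - 393 = -330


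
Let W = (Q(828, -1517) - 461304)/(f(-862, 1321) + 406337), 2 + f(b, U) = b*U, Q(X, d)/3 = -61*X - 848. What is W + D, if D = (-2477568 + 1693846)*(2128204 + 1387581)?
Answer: -2017962604980024218/732367 ≈ -2.7554e+12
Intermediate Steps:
Q(X, d) = -2544 - 183*X (Q(X, d) = 3*(-61*X - 848) = 3*(-848 - 61*X) = -2544 - 183*X)
f(b, U) = -2 + U*b (f(b, U) = -2 + b*U = -2 + U*b)
D = -2755398051770 (D = -783722*3515785 = -2755398051770)
W = 615372/732367 (W = ((-2544 - 183*828) - 461304)/((-2 + 1321*(-862)) + 406337) = ((-2544 - 151524) - 461304)/((-2 - 1138702) + 406337) = (-154068 - 461304)/(-1138704 + 406337) = -615372/(-732367) = -615372*(-1/732367) = 615372/732367 ≈ 0.84025)
W + D = 615372/732367 - 2755398051770 = -2017962604980024218/732367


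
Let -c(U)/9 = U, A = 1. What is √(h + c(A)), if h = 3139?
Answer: √3130 ≈ 55.946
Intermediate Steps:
c(U) = -9*U
√(h + c(A)) = √(3139 - 9*1) = √(3139 - 9) = √3130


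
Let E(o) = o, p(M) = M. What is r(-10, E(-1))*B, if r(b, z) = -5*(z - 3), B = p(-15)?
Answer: -300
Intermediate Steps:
B = -15
r(b, z) = 15 - 5*z (r(b, z) = -5*(-3 + z) = 15 - 5*z)
r(-10, E(-1))*B = (15 - 5*(-1))*(-15) = (15 + 5)*(-15) = 20*(-15) = -300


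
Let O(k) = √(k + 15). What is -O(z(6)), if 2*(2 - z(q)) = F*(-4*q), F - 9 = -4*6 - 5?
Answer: -I*√223 ≈ -14.933*I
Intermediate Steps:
F = -20 (F = 9 + (-4*6 - 5) = 9 + (-24 - 5) = 9 - 29 = -20)
z(q) = 2 - 40*q (z(q) = 2 - (-10)*(-4*q) = 2 - 40*q)
O(k) = √(15 + k)
-O(z(6)) = -√(15 + (2 - 40*6)) = -√(15 + (2 - 240)) = -√(15 - 238) = -√(-223) = -I*√223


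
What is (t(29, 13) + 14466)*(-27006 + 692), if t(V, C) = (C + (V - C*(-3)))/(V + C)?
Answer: -2664963507/7 ≈ -3.8071e+8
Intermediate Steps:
t(V, C) = (V + 4*C)/(C + V) (t(V, C) = (C + (V + 3*C))/(C + V) = (V + 4*C)/(C + V))
(t(29, 13) + 14466)*(-27006 + 692) = ((29 + 4*13)/(13 + 29) + 14466)*(-27006 + 692) = ((29 + 52)/42 + 14466)*(-26314) = ((1/42)*81 + 14466)*(-26314) = (27/14 + 14466)*(-26314) = (202551/14)*(-26314) = -2664963507/7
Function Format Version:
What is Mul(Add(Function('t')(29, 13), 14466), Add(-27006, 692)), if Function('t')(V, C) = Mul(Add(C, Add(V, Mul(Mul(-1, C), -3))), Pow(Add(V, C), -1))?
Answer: Rational(-2664963507, 7) ≈ -3.8071e+8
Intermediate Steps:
Function('t')(V, C) = Mul(Pow(Add(C, V), -1), Add(V, Mul(4, C))) (Function('t')(V, C) = Mul(Add(C, Add(V, Mul(3, C))), Pow(Add(C, V), -1)) = Mul(Add(V, Mul(4, C)), Pow(Add(C, V), -1)) = Mul(Pow(Add(C, V), -1), Add(V, Mul(4, C))))
Mul(Add(Function('t')(29, 13), 14466), Add(-27006, 692)) = Mul(Add(Mul(Pow(Add(13, 29), -1), Add(29, Mul(4, 13))), 14466), Add(-27006, 692)) = Mul(Add(Mul(Pow(42, -1), Add(29, 52)), 14466), -26314) = Mul(Add(Mul(Rational(1, 42), 81), 14466), -26314) = Mul(Add(Rational(27, 14), 14466), -26314) = Mul(Rational(202551, 14), -26314) = Rational(-2664963507, 7)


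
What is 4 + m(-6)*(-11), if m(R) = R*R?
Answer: -392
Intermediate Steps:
m(R) = R²
4 + m(-6)*(-11) = 4 + (-6)²*(-11) = 4 + 36*(-11) = 4 - 396 = -392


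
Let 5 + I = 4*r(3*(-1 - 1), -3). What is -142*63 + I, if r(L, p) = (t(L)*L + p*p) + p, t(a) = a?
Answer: -8783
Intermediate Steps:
r(L, p) = p + L**2 + p**2 (r(L, p) = (L*L + p*p) + p = (L**2 + p**2) + p = p + L**2 + p**2)
I = 163 (I = -5 + 4*(-3 + (3*(-1 - 1))**2 + (-3)**2) = -5 + 4*(-3 + (3*(-2))**2 + 9) = -5 + 4*(-3 + (-6)**2 + 9) = -5 + 4*(-3 + 36 + 9) = -5 + 4*42 = -5 + 168 = 163)
-142*63 + I = -142*63 + 163 = -8946 + 163 = -8783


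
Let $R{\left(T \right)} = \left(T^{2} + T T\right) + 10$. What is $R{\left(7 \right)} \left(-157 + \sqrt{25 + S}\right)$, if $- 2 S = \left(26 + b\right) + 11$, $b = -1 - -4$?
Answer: $-16956 + 108 \sqrt{5} \approx -16715.0$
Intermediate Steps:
$b = 3$ ($b = -1 + 4 = 3$)
$R{\left(T \right)} = 10 + 2 T^{2}$ ($R{\left(T \right)} = \left(T^{2} + T^{2}\right) + 10 = 2 T^{2} + 10 = 10 + 2 T^{2}$)
$S = -20$ ($S = - \frac{\left(26 + 3\right) + 11}{2} = - \frac{29 + 11}{2} = \left(- \frac{1}{2}\right) 40 = -20$)
$R{\left(7 \right)} \left(-157 + \sqrt{25 + S}\right) = \left(10 + 2 \cdot 7^{2}\right) \left(-157 + \sqrt{25 - 20}\right) = \left(10 + 2 \cdot 49\right) \left(-157 + \sqrt{5}\right) = \left(10 + 98\right) \left(-157 + \sqrt{5}\right) = 108 \left(-157 + \sqrt{5}\right) = -16956 + 108 \sqrt{5}$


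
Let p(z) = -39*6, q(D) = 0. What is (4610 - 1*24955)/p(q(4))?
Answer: 1565/18 ≈ 86.944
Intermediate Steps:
p(z) = -234
(4610 - 1*24955)/p(q(4)) = (4610 - 1*24955)/(-234) = (4610 - 24955)*(-1/234) = -20345*(-1/234) = 1565/18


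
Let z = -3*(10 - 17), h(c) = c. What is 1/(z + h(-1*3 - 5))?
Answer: 1/13 ≈ 0.076923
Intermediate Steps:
z = 21 (z = -3*(-7) = 21)
1/(z + h(-1*3 - 5)) = 1/(21 + (-1*3 - 5)) = 1/(21 + (-3 - 5)) = 1/(21 - 8) = 1/13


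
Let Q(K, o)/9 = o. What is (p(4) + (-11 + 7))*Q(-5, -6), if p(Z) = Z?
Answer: 0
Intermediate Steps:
Q(K, o) = 9*o
(p(4) + (-11 + 7))*Q(-5, -6) = (4 + (-11 + 7))*(9*(-6)) = (4 - 4)*(-54) = 0*(-54) = 0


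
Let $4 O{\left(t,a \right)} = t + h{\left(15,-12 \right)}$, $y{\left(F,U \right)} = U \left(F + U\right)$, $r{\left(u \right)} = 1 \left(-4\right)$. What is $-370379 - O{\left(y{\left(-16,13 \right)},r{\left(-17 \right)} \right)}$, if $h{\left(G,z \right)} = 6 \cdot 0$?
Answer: $- \frac{1481477}{4} \approx -3.7037 \cdot 10^{5}$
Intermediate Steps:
$h{\left(G,z \right)} = 0$
$r{\left(u \right)} = -4$
$O{\left(t,a \right)} = \frac{t}{4}$ ($O{\left(t,a \right)} = \frac{t + 0}{4} = \frac{t}{4}$)
$-370379 - O{\left(y{\left(-16,13 \right)},r{\left(-17 \right)} \right)} = -370379 - \frac{13 \left(-16 + 13\right)}{4} = -370379 - \frac{13 \left(-3\right)}{4} = -370379 - \frac{1}{4} \left(-39\right) = -370379 - - \frac{39}{4} = -370379 + \frac{39}{4} = - \frac{1481477}{4}$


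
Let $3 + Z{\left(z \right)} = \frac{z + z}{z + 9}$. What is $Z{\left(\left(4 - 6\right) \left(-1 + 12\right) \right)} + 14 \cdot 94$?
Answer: $\frac{17113}{13} \approx 1316.4$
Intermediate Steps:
$Z{\left(z \right)} = -3 + \frac{2 z}{9 + z}$ ($Z{\left(z \right)} = -3 + \frac{z + z}{z + 9} = -3 + \frac{2 z}{9 + z}$)
$Z{\left(\left(4 - 6\right) \left(-1 + 12\right) \right)} + 14 \cdot 94 = \frac{-27 - \left(4 - 6\right) \left(-1 + 12\right)}{9 + \left(4 - 6\right) \left(-1 + 12\right)} + 14 \cdot 94 = \frac{-27 - \left(-2\right) 11}{9 - 22} + 1316 = \frac{-27 - -22}{9 - 22} + 1316 = \frac{-27 + 22}{-13} + 1316 = \left(- \frac{1}{13}\right) \left(-5\right) + 1316 = \frac{5}{13} + 1316 = \frac{17113}{13}$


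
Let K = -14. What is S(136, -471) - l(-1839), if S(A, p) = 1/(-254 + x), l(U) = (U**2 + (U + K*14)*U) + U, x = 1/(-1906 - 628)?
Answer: -4584270422273/643637 ≈ -7.1224e+6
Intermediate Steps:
x = -1/2534 (x = 1/(-2534) = -1/2534 ≈ -0.00039463)
l(U) = U + U**2 + U*(-196 + U) (l(U) = (U**2 + (U - 14*14)*U) + U = (U**2 + (U - 196)*U) + U = (U**2 + (-196 + U)*U) + U = (U**2 + U*(-196 + U)) + U = U + U**2 + U*(-196 + U))
S(A, p) = -2534/643637 (S(A, p) = 1/(-254 - 1/2534) = 1/(-643637/2534) = -2534/643637)
S(136, -471) - l(-1839) = -2534/643637 - (-1839)*(-195 + 2*(-1839)) = -2534/643637 - (-1839)*(-195 - 3678) = -2534/643637 - (-1839)*(-3873) = -2534/643637 - 1*7122447 = -2534/643637 - 7122447 = -4584270422273/643637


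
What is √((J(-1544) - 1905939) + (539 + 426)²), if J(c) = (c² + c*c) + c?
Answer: √3791614 ≈ 1947.2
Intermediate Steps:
J(c) = c + 2*c² (J(c) = (c² + c²) + c = 2*c² + c = c + 2*c²)
√((J(-1544) - 1905939) + (539 + 426)²) = √((-1544*(1 + 2*(-1544)) - 1905939) + (539 + 426)²) = √((-1544*(1 - 3088) - 1905939) + 965²) = √((-1544*(-3087) - 1905939) + 931225) = √((4766328 - 1905939) + 931225) = √(2860389 + 931225) = √3791614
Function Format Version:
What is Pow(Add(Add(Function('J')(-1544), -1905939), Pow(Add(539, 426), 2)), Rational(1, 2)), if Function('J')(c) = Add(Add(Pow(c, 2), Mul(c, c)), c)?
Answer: Pow(3791614, Rational(1, 2)) ≈ 1947.2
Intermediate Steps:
Function('J')(c) = Add(c, Mul(2, Pow(c, 2))) (Function('J')(c) = Add(Add(Pow(c, 2), Pow(c, 2)), c) = Add(Mul(2, Pow(c, 2)), c) = Add(c, Mul(2, Pow(c, 2))))
Pow(Add(Add(Function('J')(-1544), -1905939), Pow(Add(539, 426), 2)), Rational(1, 2)) = Pow(Add(Add(Mul(-1544, Add(1, Mul(2, -1544))), -1905939), Pow(Add(539, 426), 2)), Rational(1, 2)) = Pow(Add(Add(Mul(-1544, Add(1, -3088)), -1905939), Pow(965, 2)), Rational(1, 2)) = Pow(Add(Add(Mul(-1544, -3087), -1905939), 931225), Rational(1, 2)) = Pow(Add(Add(4766328, -1905939), 931225), Rational(1, 2)) = Pow(Add(2860389, 931225), Rational(1, 2)) = Pow(3791614, Rational(1, 2))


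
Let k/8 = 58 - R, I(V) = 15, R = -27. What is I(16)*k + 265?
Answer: 10465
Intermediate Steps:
k = 680 (k = 8*(58 - 1*(-27)) = 8*(58 + 27) = 8*85 = 680)
I(16)*k + 265 = 15*680 + 265 = 10200 + 265 = 10465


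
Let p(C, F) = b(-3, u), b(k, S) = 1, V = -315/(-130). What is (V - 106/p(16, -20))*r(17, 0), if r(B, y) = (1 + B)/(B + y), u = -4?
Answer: -24237/221 ≈ -109.67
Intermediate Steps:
V = 63/26 (V = -315*(-1/130) = 63/26 ≈ 2.4231)
p(C, F) = 1
r(B, y) = (1 + B)/(B + y)
(V - 106/p(16, -20))*r(17, 0) = (63/26 - 106/1)*((1 + 17)/(17 + 0)) = (63/26 - 106*1)*(18/17) = (63/26 - 106)*((1/17)*18) = -2693/26*18/17 = -24237/221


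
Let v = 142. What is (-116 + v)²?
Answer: 676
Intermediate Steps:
(-116 + v)² = (-116 + 142)² = 26² = 676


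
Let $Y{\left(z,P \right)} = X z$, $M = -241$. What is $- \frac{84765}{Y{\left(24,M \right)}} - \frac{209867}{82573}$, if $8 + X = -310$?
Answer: $\frac{1799198467}{210065712} \approx 8.5649$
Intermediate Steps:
$X = -318$ ($X = -8 - 310 = -318$)
$Y{\left(z,P \right)} = - 318 z$
$- \frac{84765}{Y{\left(24,M \right)}} - \frac{209867}{82573} = - \frac{84765}{\left(-318\right) 24} - \frac{209867}{82573} = - \frac{84765}{-7632} - \frac{209867}{82573} = \left(-84765\right) \left(- \frac{1}{7632}\right) - \frac{209867}{82573} = \frac{28255}{2544} - \frac{209867}{82573} = \frac{1799198467}{210065712}$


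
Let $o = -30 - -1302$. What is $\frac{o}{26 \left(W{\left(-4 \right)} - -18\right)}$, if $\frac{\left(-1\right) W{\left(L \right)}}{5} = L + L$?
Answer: $\frac{318}{377} \approx 0.8435$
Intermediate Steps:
$W{\left(L \right)} = - 10 L$ ($W{\left(L \right)} = - 5 \left(L + L\right) = - 5 \cdot 2 L = - 10 L$)
$o = 1272$ ($o = -30 + 1302 = 1272$)
$\frac{o}{26 \left(W{\left(-4 \right)} - -18\right)} = \frac{1272}{26 \left(\left(-10\right) \left(-4\right) - -18\right)} = \frac{1272}{26 \left(40 + 18\right)} = \frac{1272}{26 \cdot 58} = \frac{1272}{1508} = 1272 \cdot \frac{1}{1508} = \frac{318}{377}$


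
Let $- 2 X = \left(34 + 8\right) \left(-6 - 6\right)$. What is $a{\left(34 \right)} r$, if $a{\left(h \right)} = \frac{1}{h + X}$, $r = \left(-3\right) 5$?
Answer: $- \frac{15}{286} \approx -0.052448$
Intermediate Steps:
$r = -15$
$X = 252$ ($X = - \frac{\left(34 + 8\right) \left(-6 - 6\right)}{2} = - \frac{42 \left(-12\right)}{2} = \left(- \frac{1}{2}\right) \left(-504\right) = 252$)
$a{\left(h \right)} = \frac{1}{252 + h}$ ($a{\left(h \right)} = \frac{1}{h + 252} = \frac{1}{252 + h}$)
$a{\left(34 \right)} r = \frac{1}{252 + 34} \left(-15\right) = \frac{1}{286} \left(-15\right) = - \frac{15}{286}$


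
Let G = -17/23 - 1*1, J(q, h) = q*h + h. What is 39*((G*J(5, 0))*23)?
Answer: 0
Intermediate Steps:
J(q, h) = h + h*q (J(q, h) = h*q + h = h + h*q)
G = -40/23 (G = -17*1/23 - 1 = -17/23 - 1 = -40/23 ≈ -1.7391)
39*((G*J(5, 0))*23) = 39*(-0*(1 + 5)*23) = 39*(-0*6*23) = 39*(-40/23*0*23) = 39*(0*23) = 39*0 = 0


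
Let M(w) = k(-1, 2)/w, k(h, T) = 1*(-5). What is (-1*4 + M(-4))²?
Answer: 121/16 ≈ 7.5625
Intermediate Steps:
k(h, T) = -5
M(w) = -5/w
(-1*4 + M(-4))² = (-1*4 - 5/(-4))² = (-4 - 5*(-¼))² = (-4 + 5/4)² = (-11/4)² = 121/16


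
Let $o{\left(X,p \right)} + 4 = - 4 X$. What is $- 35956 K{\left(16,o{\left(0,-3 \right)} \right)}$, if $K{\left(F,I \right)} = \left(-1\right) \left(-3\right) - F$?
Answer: $467428$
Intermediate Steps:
$o{\left(X,p \right)} = -4 - 4 X$
$K{\left(F,I \right)} = 3 - F$
$- 35956 K{\left(16,o{\left(0,-3 \right)} \right)} = - 35956 \left(3 - 16\right) = \left(-35956\right) \left(-13\right) = 467428$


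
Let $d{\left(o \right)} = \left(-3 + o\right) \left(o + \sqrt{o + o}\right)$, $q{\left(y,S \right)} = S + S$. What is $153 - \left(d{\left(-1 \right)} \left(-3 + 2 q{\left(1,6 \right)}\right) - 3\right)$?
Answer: $72 + 84 i \sqrt{2} \approx 72.0 + 118.79 i$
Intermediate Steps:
$q{\left(y,S \right)} = 2 S$
$d{\left(o \right)} = \left(-3 + o\right) \left(o + \sqrt{2} \sqrt{o}\right)$ ($d{\left(o \right)} = \left(-3 + o\right) \left(o + \sqrt{2 o}\right) = \left(-3 + o\right) \left(o + \sqrt{2} \sqrt{o}\right)$)
$153 - \left(d{\left(-1 \right)} \left(-3 + 2 q{\left(1,6 \right)}\right) - 3\right) = 153 - \left(\left(\left(-1\right)^{2} - -3 + \sqrt{2} \left(-1\right)^{\frac{3}{2}} - 3 \sqrt{2} \sqrt{-1}\right) \left(-3 + 2 \cdot 2 \cdot 6\right) - 3\right) = 153 - \left(\left(1 + 3 + \sqrt{2} \left(- i\right) - 3 \sqrt{2} i\right) \left(-3 + 2 \cdot 12\right) - 3\right) = 153 - \left(\left(1 + 3 - i \sqrt{2} - 3 i \sqrt{2}\right) \left(-3 + 24\right) - 3\right) = 153 - \left(\left(4 - 4 i \sqrt{2}\right) 21 - 3\right) = 153 - \left(\left(84 - 84 i \sqrt{2}\right) - 3\right) = 153 - \left(81 - 84 i \sqrt{2}\right) = 72 + 84 i \sqrt{2}$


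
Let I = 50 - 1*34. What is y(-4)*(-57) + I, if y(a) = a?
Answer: 244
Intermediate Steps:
I = 16 (I = 50 - 34 = 16)
y(-4)*(-57) + I = -4*(-57) + 16 = 228 + 16 = 244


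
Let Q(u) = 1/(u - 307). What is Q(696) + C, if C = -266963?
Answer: -103848606/389 ≈ -2.6696e+5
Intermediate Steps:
Q(u) = 1/(-307 + u)
Q(696) + C = 1/(-307 + 696) - 266963 = 1/389 - 266963 = -103848606/389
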